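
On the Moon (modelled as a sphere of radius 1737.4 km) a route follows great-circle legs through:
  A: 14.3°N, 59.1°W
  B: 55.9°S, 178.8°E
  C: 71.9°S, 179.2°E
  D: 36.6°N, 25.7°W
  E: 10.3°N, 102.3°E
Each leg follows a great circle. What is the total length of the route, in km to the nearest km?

11836 km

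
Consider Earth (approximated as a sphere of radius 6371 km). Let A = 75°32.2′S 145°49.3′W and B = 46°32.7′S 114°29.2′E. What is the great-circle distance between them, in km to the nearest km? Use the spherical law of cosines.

With latitudes φ₁ = -75.537°, φ₂ = -46.545° and longitude difference Δλ = -99.692°:
cos c = sin φ₁ sin φ₂ + cos φ₁ cos φ₂ cos Δλ = (-0.9683)(-0.7259) + (0.2498)(0.6878)(-0.1683) = 0.67399,
so c = arccos(0.67399) = 0.83120 rad.
Distance = R·c = 6371 × 0.8312 ≈ 5296 km.

5296 km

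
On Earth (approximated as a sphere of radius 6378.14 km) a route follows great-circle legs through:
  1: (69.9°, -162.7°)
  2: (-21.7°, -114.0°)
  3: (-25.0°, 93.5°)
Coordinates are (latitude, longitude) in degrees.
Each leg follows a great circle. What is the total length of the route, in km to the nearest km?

24941 km

Leg 1→2: central angle 1.7077 rad, distance 10892.0 km.
Leg 2→3: central angle 2.2027 rad, distance 14049.1 km.
Total: 10892.0 + 14049.1 ≈ 24941 km.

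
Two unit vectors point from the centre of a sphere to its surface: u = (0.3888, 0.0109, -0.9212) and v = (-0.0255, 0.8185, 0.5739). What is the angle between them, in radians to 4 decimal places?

2.1291 rad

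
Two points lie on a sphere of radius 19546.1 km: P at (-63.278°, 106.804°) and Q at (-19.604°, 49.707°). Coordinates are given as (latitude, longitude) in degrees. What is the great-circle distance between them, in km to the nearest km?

19789 km

In radians: φ₁ = -1.1044, φ₂ = -0.3422, Δλ = -57.097° = -0.9965 rad.
cos c = sin φ₁ sin φ₂ + cos φ₁ cos φ₂ cos Δλ = (-0.8932)(-0.3355) + (0.4497)(0.9420)(0.5432) = 0.52979,
so c = arccos(0.52979) = 1.01244 rad.
Distance = R·c = 19546.1 × 1.0124 ≈ 19789 km.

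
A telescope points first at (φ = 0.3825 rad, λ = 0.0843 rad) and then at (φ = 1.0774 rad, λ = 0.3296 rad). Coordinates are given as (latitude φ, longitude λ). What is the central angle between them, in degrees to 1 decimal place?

Let φ₁ = 0.3825 rad, φ₂ = 1.0774 rad, and Δλ = 0.2453 rad.
cos c = sin φ₁ sin φ₂ + cos φ₁ cos φ₂ cos Δλ = (0.3732)(0.8807) + (0.9277)(0.4736)(0.9701) = 0.75496,
so c = arccos(0.75496) = 0.71520 rad.
So the angular separation is 41.0°.

41.0°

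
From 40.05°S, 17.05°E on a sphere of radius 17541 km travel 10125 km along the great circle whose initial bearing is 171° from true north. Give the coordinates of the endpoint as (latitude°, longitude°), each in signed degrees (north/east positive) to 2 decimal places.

Angular distance δ = d/R = 10125/17541 = 0.57722 rad; initial bearing θ = 2.9845 rad.
sin φ₂ = sin φ₁ cos δ + cos φ₁ sin δ cos θ = (-0.6435)(0.8380) + (0.7655)(0.5457)(-0.9877) = -0.9518, so φ₂ = -72.14°.
Δλ = atan2(sin θ sin δ cos φ₁, cos δ − sin φ₁ sin φ₂) = atan2(0.0653, 0.2256) = 16.157°.
λ₂ = 17.050° + 16.157° = 33.21°.

-72.14°, 33.21°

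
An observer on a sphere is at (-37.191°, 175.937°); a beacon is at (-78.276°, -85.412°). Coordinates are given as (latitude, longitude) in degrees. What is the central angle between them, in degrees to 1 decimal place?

55.4°

In radians: φ₁ = -0.6491, φ₂ = -1.3662, Δλ = 98.651° = 1.7218 rad.
Haversine: a = sin²(Δφ/2) + cos φ₁ cos φ₂ sin²(Δλ/2) = 0.1231 + (0.7966)(0.2032)(0.5752) = 0.21624.
Central angle c = 2·arcsin(√a) = 0.96731 rad.
So the angular separation is 55.4°.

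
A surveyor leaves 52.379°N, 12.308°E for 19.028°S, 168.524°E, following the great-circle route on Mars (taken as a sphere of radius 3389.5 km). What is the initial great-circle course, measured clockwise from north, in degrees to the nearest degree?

38°

Δλ = 156.216° = 2.7265 rad.
y = sin Δλ · cos φ₂ = (0.4033)(0.9454) = 0.3813
x = cos φ₁ sin φ₂ − sin φ₁ cos φ₂ cos Δλ = (0.6104)(-0.3260) − (0.7921)(0.9454)(-0.9151) = 0.4862
θ = atan2(y, x) = 38.10°, so the bearing is 38°.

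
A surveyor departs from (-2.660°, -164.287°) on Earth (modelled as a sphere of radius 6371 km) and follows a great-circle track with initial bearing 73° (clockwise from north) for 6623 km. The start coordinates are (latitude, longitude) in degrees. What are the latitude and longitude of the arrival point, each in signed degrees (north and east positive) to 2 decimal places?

13.20°, -106.41°

Angular distance δ = d/R = 6623/6371 = 1.03955 rad; initial bearing θ = 1.2741 rad.
sin φ₂ = sin φ₁ cos δ + cos φ₁ sin δ cos θ = (-0.0464)(0.5066) + (0.9989)(0.8622)(0.2924) = 0.2283, so φ₂ = 13.20°.
Δλ = atan2(sin θ sin δ cos φ₁, cos δ − sin φ₁ sin φ₂) = atan2(0.8236, 0.5172) = 57.873°.
λ₂ = -164.287° + 57.873° = -106.41°.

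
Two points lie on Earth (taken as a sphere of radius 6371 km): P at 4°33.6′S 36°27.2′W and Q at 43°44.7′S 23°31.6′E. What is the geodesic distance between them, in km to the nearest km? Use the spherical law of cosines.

7279 km

With latitudes φ₁ = -4.560°, φ₂ = -43.745° and longitude difference Δλ = 59.980°:
cos c = sin φ₁ sin φ₂ + cos φ₁ cos φ₂ cos Δλ = (-0.0795)(-0.6915) + (0.9968)(0.7224)(0.5003) = 0.41526,
so c = arccos(0.41526) = 1.14257 rad.
Distance = R·c = 6371 × 1.1426 ≈ 7279 km.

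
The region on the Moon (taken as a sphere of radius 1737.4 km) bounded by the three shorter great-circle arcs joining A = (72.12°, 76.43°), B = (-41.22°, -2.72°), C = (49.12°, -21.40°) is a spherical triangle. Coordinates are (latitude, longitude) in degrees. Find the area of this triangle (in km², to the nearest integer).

Side lengths (central angles): a = 1.6027, b = 0.8063, c = 2.1940 rad; semiperimeter s = 2.3015.
By l'Huilier's theorem, tan(E/4) = √[tan(s/2) tan((s−a)/2) tan((s−b)/2) tan((s−c)/2)], giving spherical excess E = 0.7961 rad.
Area = E·R² = 0.7961 × (1737.4)² ≈ 2402996 km².

2402996 km²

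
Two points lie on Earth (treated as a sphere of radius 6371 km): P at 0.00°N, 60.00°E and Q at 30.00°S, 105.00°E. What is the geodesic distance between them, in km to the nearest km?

In radians: φ₁ = 0.0000, φ₂ = -0.5236, Δλ = 45.000° = 0.7854 rad.
Haversine: a = sin²(Δφ/2) + cos φ₁ cos φ₂ sin²(Δλ/2) = 0.0670 + (1.0000)(0.8660)(0.1464) = 0.19381.
Central angle c = 2·arcsin(√a) = 0.91174 rad.
Distance = R·c = 6371 × 0.9117 ≈ 5809 km.

5809 km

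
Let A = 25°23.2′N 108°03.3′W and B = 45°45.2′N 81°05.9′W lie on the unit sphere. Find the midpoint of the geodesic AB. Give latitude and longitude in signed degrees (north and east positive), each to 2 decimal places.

36.32°, -96.34°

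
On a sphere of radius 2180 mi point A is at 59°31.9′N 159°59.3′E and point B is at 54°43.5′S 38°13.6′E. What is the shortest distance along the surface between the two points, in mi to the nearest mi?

5672 mi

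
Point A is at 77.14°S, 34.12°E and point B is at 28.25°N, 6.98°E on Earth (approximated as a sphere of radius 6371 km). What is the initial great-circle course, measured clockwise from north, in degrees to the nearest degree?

335°

Δλ = -27.140° = -0.4737 rad.
y = sin Δλ · cos φ₂ = (-0.4562)(0.8809) = -0.4018
x = cos φ₁ sin φ₂ − sin φ₁ cos φ₂ cos Δλ = (0.2226)(0.4733) − (-0.9749)(0.8809)(0.8899) = 0.8696
θ = atan2(y, x) = -24.80°; adding 360° gives 335°.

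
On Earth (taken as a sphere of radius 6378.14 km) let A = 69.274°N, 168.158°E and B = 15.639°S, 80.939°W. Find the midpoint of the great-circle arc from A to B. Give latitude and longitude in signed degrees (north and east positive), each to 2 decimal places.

36.50°, -102.50°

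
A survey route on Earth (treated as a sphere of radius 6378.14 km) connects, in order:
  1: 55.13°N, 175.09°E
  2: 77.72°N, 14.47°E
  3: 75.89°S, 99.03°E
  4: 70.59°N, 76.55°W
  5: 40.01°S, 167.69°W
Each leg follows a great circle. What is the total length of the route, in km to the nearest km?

56703 km

Leg 1→2: central angle 0.8135 rad, distance 5188.5 km.
Leg 2→3: central angle 2.8015 rad, distance 17868.4 km.
Leg 3→4: central angle 3.0465 rad, distance 19431.1 km.
Leg 4→5: central angle 2.2287 rad, distance 14214.8 km.
Total: 5188.5 + 17868.4 + 19431.1 + 14214.8 ≈ 56703 km.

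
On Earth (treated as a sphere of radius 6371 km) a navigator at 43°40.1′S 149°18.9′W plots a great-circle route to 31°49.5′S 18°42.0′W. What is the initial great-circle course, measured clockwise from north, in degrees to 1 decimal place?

Δλ = 130.615° = 2.2797 rad.
y = sin Δλ · cos φ₂ = (0.7591)(0.8497) = 0.6450
x = cos φ₁ sin φ₂ − sin φ₁ cos φ₂ cos Δλ = (0.7233)(-0.5273) − (-0.6905)(0.8497)(-0.6510) = -0.7634
θ = atan2(y, x) = 139.80°, so the bearing is 139.8°.

139.8°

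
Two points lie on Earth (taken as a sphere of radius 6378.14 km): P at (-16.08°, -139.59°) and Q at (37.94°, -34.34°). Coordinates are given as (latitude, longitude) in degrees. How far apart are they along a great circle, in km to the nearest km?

12434 km

Let φ₁ = -0.2806 rad, φ₂ = 0.6622 rad, and Δλ = 1.8370 rad.
Haversine: a = sin²(Δφ/2) + cos φ₁ cos φ₂ sin²(Δλ/2) = 0.2062 + (0.9609)(0.7887)(0.6315) = 0.68481.
Central angle c = 2·arcsin(√a) = 1.94940 rad.
Distance = R·c = 6378.14 × 1.9494 ≈ 12434 km.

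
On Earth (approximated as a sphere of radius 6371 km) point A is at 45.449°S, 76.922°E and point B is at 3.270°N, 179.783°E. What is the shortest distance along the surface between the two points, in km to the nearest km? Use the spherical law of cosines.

With latitudes φ₁ = -45.449°, φ₂ = 3.270° and longitude difference Δλ = 102.861°:
cos c = sin φ₁ sin φ₂ + cos φ₁ cos φ₂ cos Δλ = (-0.7126)(0.0570) + (0.7015)(0.9984)(-0.2226) = -0.19655,
so c = arccos(-0.19655) = 1.76863 rad.
Distance = R·c = 6371 × 1.7686 ≈ 11268 km.

11268 km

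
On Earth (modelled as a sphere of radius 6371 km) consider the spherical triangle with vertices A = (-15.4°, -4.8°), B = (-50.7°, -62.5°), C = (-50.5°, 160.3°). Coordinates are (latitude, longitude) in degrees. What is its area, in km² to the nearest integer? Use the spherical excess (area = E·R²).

31600815 km²

Side lengths (central angles): a = 1.2645, b = 1.9689, c = 1.0101 rad; semiperimeter s = 2.1218.
By l'Huilier's theorem, tan(E/4) = √[tan(s/2) tan((s−a)/2) tan((s−b)/2) tan((s−c)/2)], giving spherical excess E = 0.7785 rad.
Area = E·R² = 0.7785 × (6371)² ≈ 31600815 km².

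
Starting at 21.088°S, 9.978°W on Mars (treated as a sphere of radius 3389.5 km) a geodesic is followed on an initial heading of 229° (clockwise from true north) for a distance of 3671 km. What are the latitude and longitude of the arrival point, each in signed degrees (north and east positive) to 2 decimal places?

Angular distance δ = d/R = 3671/3389.5 = 1.08305 rad; initial bearing θ = 3.9968 rad.
sin φ₂ = sin φ₁ cos δ + cos φ₁ sin δ cos θ = (-0.3598)(0.4686) + (0.9330)(0.8834)(-0.6561) = -0.7094, so φ₂ = -45.18°.
Δλ = atan2(sin θ sin δ cos φ₁, cos δ − sin φ₁ sin φ₂) = atan2(-0.6221, 0.2134) = -71.065°.
λ₂ = -9.978° − 71.065° = -81.04°.

-45.18°, -81.04°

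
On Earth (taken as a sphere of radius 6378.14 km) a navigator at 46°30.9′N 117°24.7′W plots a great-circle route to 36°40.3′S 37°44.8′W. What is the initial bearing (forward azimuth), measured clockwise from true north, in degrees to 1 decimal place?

With φ₁ = 0.8118, φ₂ = -0.6400, Δλ = 1.3904 rad, the forward-azimuth formula gives
θ = atan2( sin Δλ cos φ₂ , cos φ₁ sin φ₂ − sin φ₁ cos φ₂ cos Δλ ) = atan2(0.7891, -0.5154) = 123.15°.
So the initial bearing is 123.2°.

123.2°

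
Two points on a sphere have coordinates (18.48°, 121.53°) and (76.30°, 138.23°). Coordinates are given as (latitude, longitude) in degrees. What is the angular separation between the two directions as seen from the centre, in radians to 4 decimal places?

Let φ₁ = 0.3225 rad, φ₂ = 1.3317 rad, and Δλ = 0.2915 rad.
Haversine: a = sin²(Δφ/2) + cos φ₁ cos φ₂ sin²(Δλ/2) = 0.2337 + (0.9484)(0.2368)(0.0211) = 0.23845.
Central angle c = 2·arcsin(√a) = 1.02030 rad.
So the angular separation is 1.0203 rad.

1.0203 rad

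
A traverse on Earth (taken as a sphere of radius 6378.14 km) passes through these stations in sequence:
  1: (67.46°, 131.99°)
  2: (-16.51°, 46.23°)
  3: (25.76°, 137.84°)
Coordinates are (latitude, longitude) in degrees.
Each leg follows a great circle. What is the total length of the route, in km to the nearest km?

22498 km

Leg 1→2: central angle 1.8083 rad, distance 11533.8 km.
Leg 2→3: central angle 1.7191 rad, distance 10964.7 km.
Total: 11533.8 + 10964.7 ≈ 22498 km.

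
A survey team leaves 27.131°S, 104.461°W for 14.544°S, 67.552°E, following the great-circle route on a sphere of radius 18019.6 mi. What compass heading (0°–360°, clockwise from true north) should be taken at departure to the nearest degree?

With φ₁ = -0.4735, φ₂ = -0.2538, Δλ = 3.0022 rad, the forward-azimuth formula gives
θ = atan2( sin Δλ cos φ₂ , cos φ₁ sin φ₂ − sin φ₁ cos φ₂ cos Δλ ) = atan2(0.1345, -0.6606) = 168.49°.
So the initial bearing is 168°.

168°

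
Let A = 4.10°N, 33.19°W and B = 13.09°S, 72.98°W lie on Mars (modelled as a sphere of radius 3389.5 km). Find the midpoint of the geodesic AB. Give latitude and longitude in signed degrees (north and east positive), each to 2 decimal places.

The central angle between A and B is δ = 0.7520 rad.
With f = 0.5, the slerp weights are sin((1−f)δ)/sin δ = 0.5376 and sin(fδ)/sin δ = 0.5376.
Weighted sum of the unit vectors: (0.5376)·(0.8347,-0.5460,0.0715) + (0.5376)·(0.2851,-0.9314,-0.2265) = (0.6020, -0.7942, -0.0833).
Converting back: φ = atan2(z, √(x²+y²)) = -4.78°, λ = atan2(y, x) = -52.84°.

-4.78°, -52.84°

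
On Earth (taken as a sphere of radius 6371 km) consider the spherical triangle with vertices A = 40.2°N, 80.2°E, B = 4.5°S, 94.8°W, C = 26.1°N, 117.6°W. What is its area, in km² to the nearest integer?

29933638 km²

Side lengths (central angles): a = 0.6587, b = 1.9489, c = 2.5136 rad; semiperimeter s = 2.5606.
By l'Huilier's theorem, tan(E/4) = √[tan(s/2) tan((s−a)/2) tan((s−b)/2) tan((s−c)/2)], giving spherical excess E = 0.7375 rad.
Area = E·R² = 0.7375 × (6371)² ≈ 29933638 km².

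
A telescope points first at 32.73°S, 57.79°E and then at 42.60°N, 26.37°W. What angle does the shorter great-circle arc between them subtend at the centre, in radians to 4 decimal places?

In radians: φ₁ = -0.5712, φ₂ = 0.7435, Δλ = -84.160° = -1.4689 rad.
cos c = sin φ₁ sin φ₂ + cos φ₁ cos φ₂ cos Δλ = (-0.5407)(0.6769) + (0.8412)(0.7361)(0.1018) = -0.30297,
so c = arccos(-0.30297) = 1.87860 rad.
So the angular separation is 1.8786 rad.

1.8786 rad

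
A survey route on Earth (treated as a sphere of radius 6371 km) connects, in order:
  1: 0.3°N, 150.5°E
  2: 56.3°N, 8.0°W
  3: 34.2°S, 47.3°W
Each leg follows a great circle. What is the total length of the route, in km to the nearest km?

Leg 1→2: central angle 2.1082 rad, distance 13431.1 km.
Leg 2→3: central angle 1.6835 rad, distance 10725.9 km.
Total: 13431.1 + 10725.9 ≈ 24157 km.

24157 km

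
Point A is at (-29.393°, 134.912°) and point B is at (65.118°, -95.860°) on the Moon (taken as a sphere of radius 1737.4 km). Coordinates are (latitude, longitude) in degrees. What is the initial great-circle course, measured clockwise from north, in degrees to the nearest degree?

With φ₁ = -0.5130, φ₂ = 1.1365, Δλ = 2.2555 rad, the forward-azimuth formula gives
θ = atan2( sin Δλ cos φ₂ , cos φ₁ sin φ₂ − sin φ₁ cos φ₂ cos Δλ ) = atan2(0.3259, 0.6598) = 26.29°.
So the initial bearing is 26°.

26°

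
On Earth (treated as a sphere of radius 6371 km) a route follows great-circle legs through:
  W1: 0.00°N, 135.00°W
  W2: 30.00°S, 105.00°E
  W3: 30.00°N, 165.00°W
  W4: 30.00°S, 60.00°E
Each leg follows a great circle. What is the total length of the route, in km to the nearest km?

Leg W1→W2: central angle 2.0186 rad, distance 12860.7 km.
Leg W2→W3: central angle 1.8235 rad, distance 11617.4 km.
Leg W3→W4: central angle 2.4660 rad, distance 15710.8 km.
Total: 12860.7 + 11617.4 + 15710.8 ≈ 40189 km.

40189 km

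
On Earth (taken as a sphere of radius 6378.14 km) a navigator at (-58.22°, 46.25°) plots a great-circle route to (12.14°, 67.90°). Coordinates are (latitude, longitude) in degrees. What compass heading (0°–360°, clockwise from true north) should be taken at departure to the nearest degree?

With φ₁ = -1.0161, φ₂ = 0.2119, Δλ = 0.3779 rad, the forward-azimuth formula gives
θ = atan2( sin Δλ cos φ₂ , cos φ₁ sin φ₂ − sin φ₁ cos φ₂ cos Δλ ) = atan2(0.3607, 0.8832) = 22.21°.
So the initial bearing is 22°.

22°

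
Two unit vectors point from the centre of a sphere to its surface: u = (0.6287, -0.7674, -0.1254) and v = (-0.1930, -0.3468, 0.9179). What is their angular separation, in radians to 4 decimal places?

1.5411 rad

u·v = 0.0297; |u| = 0.9999, |v| = 1.0000.
cos θ = (u·v)/(|u||v|) = 0.0297, so θ = 1.5411 rad.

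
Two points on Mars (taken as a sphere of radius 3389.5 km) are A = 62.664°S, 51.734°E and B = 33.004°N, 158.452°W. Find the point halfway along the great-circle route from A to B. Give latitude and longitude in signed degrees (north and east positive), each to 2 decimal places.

The central angle between A and B is δ = 2.5266 rad.
With f = 0.5, the slerp weights are sin((1−f)δ)/sin δ = 1.6518 and sin(fδ)/sin δ = 1.6518.
Weighted sum of the unit vectors: (1.6518)·(0.2844,0.3605,-0.8883) + (1.6518)·(-0.7800,-0.3080,0.5447) = (-0.8187, 0.0868, -0.5676).
Converting back: φ = atan2(z, √(x²+y²)) = -34.58°, λ = atan2(y, x) = 173.95°.

-34.58°, 173.95°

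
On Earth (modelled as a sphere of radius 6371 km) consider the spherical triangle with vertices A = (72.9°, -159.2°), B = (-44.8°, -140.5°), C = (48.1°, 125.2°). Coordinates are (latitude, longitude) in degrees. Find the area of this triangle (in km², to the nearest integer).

51704987 km²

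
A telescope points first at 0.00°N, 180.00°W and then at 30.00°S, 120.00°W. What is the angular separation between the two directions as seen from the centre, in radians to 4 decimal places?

With latitudes φ₁ = 0.000°, φ₂ = -30.000° and longitude difference Δλ = 60.000°:
cos c = sin φ₁ sin φ₂ + cos φ₁ cos φ₂ cos Δλ = (0.0000)(-0.5000) + (1.0000)(0.8660)(0.5000) = 0.43301,
so c = arccos(0.43301) = 1.12296 rad.
So the angular separation is 1.1230 rad.

1.1230 rad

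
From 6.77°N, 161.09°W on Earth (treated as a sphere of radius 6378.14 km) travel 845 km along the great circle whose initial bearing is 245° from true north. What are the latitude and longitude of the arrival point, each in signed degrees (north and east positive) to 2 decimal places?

3.52°, -167.98°

Angular distance δ = d/R = 845/6378.14 = 0.13248 rad; initial bearing θ = 4.2761 rad.
sin φ₂ = sin φ₁ cos δ + cos φ₁ sin δ cos θ = (0.1179)(0.9912) + (0.9930)(0.1321)(-0.4226) = 0.0614, so φ₂ = 3.52°.
Δλ = atan2(sin θ sin δ cos φ₁, cos δ − sin φ₁ sin φ₂) = atan2(-0.1189, 0.9840) = -6.889°.
λ₂ = -161.090° − 6.889° = -167.98°.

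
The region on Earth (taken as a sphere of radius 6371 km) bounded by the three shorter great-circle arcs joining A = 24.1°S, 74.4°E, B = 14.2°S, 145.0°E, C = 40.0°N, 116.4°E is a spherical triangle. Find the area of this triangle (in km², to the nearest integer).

28854306 km²

Side lengths (central angles): a = 1.0537, b = 1.3107, c = 1.1657 rad; semiperimeter s = 1.7650.
By l'Huilier's theorem, tan(E/4) = √[tan(s/2) tan((s−a)/2) tan((s−b)/2) tan((s−c)/2)], giving spherical excess E = 0.7109 rad.
Area = E·R² = 0.7109 × (6371)² ≈ 28854306 km².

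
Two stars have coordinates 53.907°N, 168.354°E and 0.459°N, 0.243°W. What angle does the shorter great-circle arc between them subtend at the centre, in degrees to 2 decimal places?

With latitudes φ₁ = 53.907°, φ₂ = 0.459° and longitude difference Δλ = -168.597°:
Haversine: a = sin²(Δφ/2) + cos φ₁ cos φ₂ sin²(Δλ/2) = 0.2022 + (0.5891)(1.0000)(0.9901) = 0.78549.
Central angle c = 2·arcsin(√a) = 2.17849 rad.
So the angular separation is 124.82°.

124.82°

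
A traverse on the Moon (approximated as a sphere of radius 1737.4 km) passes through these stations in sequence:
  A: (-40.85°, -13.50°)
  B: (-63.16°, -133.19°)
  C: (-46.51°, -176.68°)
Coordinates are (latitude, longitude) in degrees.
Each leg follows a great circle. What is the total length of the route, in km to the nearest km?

2873 km

Leg A→B: central angle 1.1435 rad, distance 1986.6 km.
Leg B→C: central angle 0.5099 rad, distance 886.0 km.
Total: 1986.6 + 886.0 ≈ 2873 km.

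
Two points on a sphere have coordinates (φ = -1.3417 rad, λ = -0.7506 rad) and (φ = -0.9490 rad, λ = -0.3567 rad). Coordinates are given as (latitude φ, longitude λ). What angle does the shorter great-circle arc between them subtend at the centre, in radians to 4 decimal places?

With latitudes φ₁ = -76.874°, φ₂ = -54.374° and longitude difference Δλ = 22.569°:
cos c = sin φ₁ sin φ₂ + cos φ₁ cos φ₂ cos Δλ = (-0.9739)(-0.8128) + (0.2271)(0.5825)(0.9234) = 0.91375,
so c = arccos(0.91375) = 0.41838 rad.
So the angular separation is 0.4184 rad.

0.4184 rad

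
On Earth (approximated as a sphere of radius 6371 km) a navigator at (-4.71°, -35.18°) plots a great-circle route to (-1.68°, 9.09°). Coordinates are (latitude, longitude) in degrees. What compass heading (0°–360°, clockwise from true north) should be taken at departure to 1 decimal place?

With φ₁ = -0.0822, φ₂ = -0.0293, Δλ = 0.7727 rad, the forward-azimuth formula gives
θ = atan2( sin Δλ cos φ₂ , cos φ₁ sin φ₂ − sin φ₁ cos φ₂ cos Δλ ) = atan2(0.6977, 0.0296) = 87.57°.
So the initial bearing is 87.6°.

87.6°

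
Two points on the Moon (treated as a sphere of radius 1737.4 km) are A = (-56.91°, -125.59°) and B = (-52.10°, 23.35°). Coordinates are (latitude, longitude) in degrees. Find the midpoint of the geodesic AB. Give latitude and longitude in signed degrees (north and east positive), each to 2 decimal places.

-78.96°, -39.15°

The central angle between A and B is δ = 1.1877 rad.
With f = 0.5, the slerp weights are sin((1−f)δ)/sin δ = 0.6033 and sin(fδ)/sin δ = 0.6033.
Weighted sum of the unit vectors: (0.6033)·(-0.3177,-0.4440,-0.8378) + (0.6033)·(0.5640,0.2435,-0.7891) = (0.1486, -0.1210, -0.9815).
Converting back: φ = atan2(z, √(x²+y²)) = -78.96°, λ = atan2(y, x) = -39.15°.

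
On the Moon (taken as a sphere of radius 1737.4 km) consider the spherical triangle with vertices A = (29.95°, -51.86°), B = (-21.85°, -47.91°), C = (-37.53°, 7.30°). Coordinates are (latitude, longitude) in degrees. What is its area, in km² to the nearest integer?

1255236 km²

Side lengths (central angles): a = 0.8675, b = 1.5227, c = 0.9065 rad; semiperimeter s = 1.6484.
By l'Huilier's theorem, tan(E/4) = √[tan(s/2) tan((s−a)/2) tan((s−b)/2) tan((s−c)/2)], giving spherical excess E = 0.4158 rad.
Area = E·R² = 0.4158 × (1737.4)² ≈ 1255236 km².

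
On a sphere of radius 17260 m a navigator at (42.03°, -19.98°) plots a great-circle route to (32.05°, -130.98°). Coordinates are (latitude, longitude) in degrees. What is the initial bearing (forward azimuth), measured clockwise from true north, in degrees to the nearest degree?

With φ₁ = 0.7336, φ₂ = 0.5594, Δλ = -1.9373 rad, the forward-azimuth formula gives
θ = atan2( sin Δλ cos φ₂ , cos φ₁ sin φ₂ − sin φ₁ cos φ₂ cos Δλ ) = atan2(-0.7913, 0.5975) = -52.94°.
Adding 360° brings this into [0°, 360°): 307°.

307°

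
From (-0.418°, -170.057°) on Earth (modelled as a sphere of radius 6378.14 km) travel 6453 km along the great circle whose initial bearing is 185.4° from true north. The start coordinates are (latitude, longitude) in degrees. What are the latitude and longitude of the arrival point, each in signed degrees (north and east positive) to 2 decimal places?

Angular distance δ = d/R = 6453/6378.14 = 1.01174 rad; initial bearing θ = 3.2358 rad.
sin φ₂ = sin φ₁ cos δ + cos φ₁ sin δ cos θ = (-0.0073)(0.5304) + (1.0000)(0.8478)(-0.9956) = -0.8478, so φ₂ = -57.98°.
Δλ = atan2(sin θ sin δ cos φ₁, cos δ − sin φ₁ sin φ₂) = atan2(-0.0798, 0.5242) = -8.653°.
λ₂ = -170.057° − 8.653° = -178.71°.

-57.98°, -178.71°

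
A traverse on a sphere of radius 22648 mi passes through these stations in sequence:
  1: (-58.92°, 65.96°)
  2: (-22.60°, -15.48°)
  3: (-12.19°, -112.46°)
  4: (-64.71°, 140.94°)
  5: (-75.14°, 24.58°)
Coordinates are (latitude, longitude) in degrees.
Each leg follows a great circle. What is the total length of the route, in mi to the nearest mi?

110018 mi

Leg 1→2: central angle 1.1592 rad, distance 26253.7 mi.
Leg 2→3: central angle 1.5993 rad, distance 36221.3 mi.
Leg 3→4: central angle 1.4991 rad, distance 33951.9 mi.
Leg 4→5: central angle 0.6001 rad, distance 13591.3 mi.
Total: 26253.7 + 36221.3 + 33951.9 + 13591.3 ≈ 110018 mi.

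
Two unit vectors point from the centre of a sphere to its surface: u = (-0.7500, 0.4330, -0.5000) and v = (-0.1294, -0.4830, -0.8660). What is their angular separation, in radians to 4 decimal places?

u·v = 0.3209; |u| = 1.0000, |v| = 1.0000.
cos θ = (u·v)/(|u||v|) = 0.3209, so θ = 1.2441 rad.

1.2441 rad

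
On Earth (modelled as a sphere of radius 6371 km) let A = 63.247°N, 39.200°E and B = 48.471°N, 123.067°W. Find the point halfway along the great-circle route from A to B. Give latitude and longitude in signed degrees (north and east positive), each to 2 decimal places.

80.61°, -92.73°

The central angle between A and B is δ = 1.1764 rad.
With f = 0.5, the slerp weights are sin((1−f)δ)/sin δ = 0.6010 and sin(fδ)/sin δ = 0.6010.
Weighted sum of the unit vectors: (0.6010)·(0.3488,0.2845,0.8930) + (0.6010)·(-0.3617,-0.5556,0.7486) = (-0.0078, -0.1629, 0.9866).
Converting back: φ = atan2(z, √(x²+y²)) = 80.61°, λ = atan2(y, x) = -92.73°.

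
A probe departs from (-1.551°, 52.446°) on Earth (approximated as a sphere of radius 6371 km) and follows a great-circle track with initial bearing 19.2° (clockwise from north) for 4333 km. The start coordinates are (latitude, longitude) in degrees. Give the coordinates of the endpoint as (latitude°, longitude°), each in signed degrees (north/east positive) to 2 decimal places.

34.93°, 67.06°

Angular distance δ = d/R = 4333/6371 = 0.68011 rad; initial bearing θ = 0.3351 rad.
sin φ₂ = sin φ₁ cos δ + cos φ₁ sin δ cos θ = (-0.0271)(0.7775) + (0.9996)(0.6289)(0.9444) = 0.5726, so φ₂ = 34.93°.
Δλ = atan2(sin θ sin δ cos φ₁, cos δ − sin φ₁ sin φ₂) = atan2(0.2067, 0.7930) = 14.612°.
λ₂ = 52.446° + 14.612° = 67.06°.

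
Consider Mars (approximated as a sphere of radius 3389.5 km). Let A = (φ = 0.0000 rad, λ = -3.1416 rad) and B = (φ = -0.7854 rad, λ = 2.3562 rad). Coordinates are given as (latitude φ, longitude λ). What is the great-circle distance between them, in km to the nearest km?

With latitudes φ₁ = 0.000°, φ₂ = -45.000° and longitude difference Δλ = -44.999°:
cos c = sin φ₁ sin φ₂ + cos φ₁ cos φ₂ cos Δλ = (0.0000)(-0.7071) + (1.0000)(0.7071)(0.7071) = 0.50001,
so c = arccos(0.50001) = 1.04719 rad.
Distance = R·c = 3389.5 × 1.0472 ≈ 3549 km.

3549 km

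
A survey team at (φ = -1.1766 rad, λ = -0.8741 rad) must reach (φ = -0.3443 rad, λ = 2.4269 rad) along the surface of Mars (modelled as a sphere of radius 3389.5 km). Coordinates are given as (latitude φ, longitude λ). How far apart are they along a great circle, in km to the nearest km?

Let φ₁ = -1.1766 rad, φ₂ = -0.3443 rad, and Δλ = -2.9822 rad.
cos c = sin φ₁ sin φ₂ + cos φ₁ cos φ₂ cos Δλ = (-0.9233)(-0.3375) + (0.3841)(0.9413)(-0.9873) = -0.04529,
so c = arccos(-0.04529) = 1.61610 rad.
Distance = R·c = 3389.5 × 1.6161 ≈ 5478 km.

5478 km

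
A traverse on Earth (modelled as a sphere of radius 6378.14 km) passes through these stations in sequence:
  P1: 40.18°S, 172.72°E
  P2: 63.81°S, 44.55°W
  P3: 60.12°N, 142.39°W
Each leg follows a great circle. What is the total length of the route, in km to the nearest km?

24024 km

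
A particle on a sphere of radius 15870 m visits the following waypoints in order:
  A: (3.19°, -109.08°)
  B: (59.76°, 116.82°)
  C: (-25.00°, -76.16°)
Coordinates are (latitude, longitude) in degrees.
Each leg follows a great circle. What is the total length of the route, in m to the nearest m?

69704 m

Leg A→B: central angle 1.8774 rad, distance 29795.0 m.
Leg B→C: central angle 2.5148 rad, distance 39909.1 m.
Total: 29795.0 + 39909.1 ≈ 69704 m.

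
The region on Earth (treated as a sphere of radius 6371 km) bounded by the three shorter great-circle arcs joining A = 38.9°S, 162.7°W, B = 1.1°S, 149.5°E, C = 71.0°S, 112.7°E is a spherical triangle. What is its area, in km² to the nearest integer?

21601323 km²

Side lengths (central angles): a = 1.2883, b = 0.9051, c = 1.0066 rad; semiperimeter s = 1.6000.
By l'Huilier's theorem, tan(E/4) = √[tan(s/2) tan((s−a)/2) tan((s−b)/2) tan((s−c)/2)], giving spherical excess E = 0.5322 rad.
Area = E·R² = 0.5322 × (6371)² ≈ 21601323 km².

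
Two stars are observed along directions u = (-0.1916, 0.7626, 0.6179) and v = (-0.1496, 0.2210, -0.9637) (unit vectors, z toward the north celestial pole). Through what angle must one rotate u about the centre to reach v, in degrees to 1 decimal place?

113.5°

u·v = -0.3983; |u| = 1.0000, |v| = 1.0000.
cos θ = (u·v)/(|u||v|) = -0.3983, so θ = 113.5°.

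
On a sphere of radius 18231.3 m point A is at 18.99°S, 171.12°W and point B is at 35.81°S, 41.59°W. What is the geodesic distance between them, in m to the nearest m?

Let φ₁ = -0.3314 rad, φ₂ = -0.6250 rad, and Δλ = 2.2607 rad.
Haversine: a = sin²(Δφ/2) + cos φ₁ cos φ₂ sin²(Δλ/2) = 0.0214 + (0.9456)(0.8110)(0.8182) = 0.64884.
Central angle c = 2·arcsin(√a) = 1.87306 rad.
Distance = R·c = 18231.3 × 1.8731 ≈ 34148 m.

34148 m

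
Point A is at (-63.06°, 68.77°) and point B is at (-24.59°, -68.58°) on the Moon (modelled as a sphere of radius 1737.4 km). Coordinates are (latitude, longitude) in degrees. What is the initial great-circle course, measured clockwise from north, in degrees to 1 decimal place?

218.1°

With φ₁ = -1.1006, φ₂ = -0.4292, Δλ = -2.3972 rad, the forward-azimuth formula gives
θ = atan2( sin Δλ cos φ₂ , cos φ₁ sin φ₂ − sin φ₁ cos φ₂ cos Δλ ) = atan2(-0.6161, -0.7848) = -141.87°.
Adding 360° brings this into [0°, 360°): 218.1°.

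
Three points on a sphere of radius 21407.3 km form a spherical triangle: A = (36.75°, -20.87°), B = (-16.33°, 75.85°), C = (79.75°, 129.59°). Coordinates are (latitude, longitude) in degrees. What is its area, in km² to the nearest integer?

633906383 km²

Side lengths (central angles): a = 1.7474, b = 1.0875, c = 1.8320 rad; semiperimeter s = 2.3334.
By l'Huilier's theorem, tan(E/4) = √[tan(s/2) tan((s−a)/2) tan((s−b)/2) tan((s−c)/2)], giving spherical excess E = 1.3833 rad.
Area = E·R² = 1.3833 × (21407.3)² ≈ 633906383 km².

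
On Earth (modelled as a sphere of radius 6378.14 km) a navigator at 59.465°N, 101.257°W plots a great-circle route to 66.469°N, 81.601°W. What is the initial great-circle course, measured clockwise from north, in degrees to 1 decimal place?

Δλ = 19.656° = 0.3431 rad.
y = sin Δλ · cos φ₂ = (0.3364)(0.3992) = 0.1343
x = cos φ₁ sin φ₂ − sin φ₁ cos φ₂ cos Δλ = (0.5081)(0.9168) − (0.8613)(0.3992)(0.9417) = 0.1420
θ = atan2(y, x) = 43.41°, so the bearing is 43.4°.

43.4°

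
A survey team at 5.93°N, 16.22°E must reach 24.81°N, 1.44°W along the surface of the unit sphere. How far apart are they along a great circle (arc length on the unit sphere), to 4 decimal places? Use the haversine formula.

Let φ₁ = 0.1035 rad, φ₂ = 0.4330 rad, and Δλ = -0.3082 rad.
Haversine: a = sin²(Δφ/2) + cos φ₁ cos φ₂ sin²(Δλ/2) = 0.0269 + (0.9946)(0.9077)(0.0236) = 0.04817.
Central angle c = 2·arcsin(√a) = 0.44258 rad.
On the unit sphere the arc length equals the central angle: 0.4426.

0.4426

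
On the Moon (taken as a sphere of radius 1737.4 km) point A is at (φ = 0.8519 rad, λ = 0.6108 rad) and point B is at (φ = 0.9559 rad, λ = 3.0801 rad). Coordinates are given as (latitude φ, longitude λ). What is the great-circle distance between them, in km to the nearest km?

2168 km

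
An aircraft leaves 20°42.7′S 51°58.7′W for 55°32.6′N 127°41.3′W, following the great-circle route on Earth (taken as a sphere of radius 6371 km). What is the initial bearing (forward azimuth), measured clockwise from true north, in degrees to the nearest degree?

326°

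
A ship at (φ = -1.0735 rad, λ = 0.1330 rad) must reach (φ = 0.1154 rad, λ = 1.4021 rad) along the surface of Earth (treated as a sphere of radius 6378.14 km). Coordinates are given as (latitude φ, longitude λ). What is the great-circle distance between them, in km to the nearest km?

9766 km

In radians: φ₁ = -1.0735, φ₂ = 0.1154, Δλ = 72.714° = 1.2691 rad.
cos c = sin φ₁ sin φ₂ + cos φ₁ cos φ₂ cos Δλ = (-0.8789)(0.1151) + (0.4771)(0.9933)(0.2971) = 0.03961,
so c = arccos(0.03961) = 1.53117 rad.
Distance = R·c = 6378.14 × 1.5312 ≈ 9766 km.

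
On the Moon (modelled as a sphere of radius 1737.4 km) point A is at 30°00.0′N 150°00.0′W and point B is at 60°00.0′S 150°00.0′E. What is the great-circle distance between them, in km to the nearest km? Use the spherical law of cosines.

3108 km

With latitudes φ₁ = 30.000°, φ₂ = -60.000° and longitude difference Δλ = -60.000°:
cos c = sin φ₁ sin φ₂ + cos φ₁ cos φ₂ cos Δλ = (0.5000)(-0.8660) + (0.8660)(0.5000)(0.5000) = -0.21651,
so c = arccos(-0.21651) = 1.78903 rad.
Distance = R·c = 1737.4 × 1.7890 ≈ 3108 km.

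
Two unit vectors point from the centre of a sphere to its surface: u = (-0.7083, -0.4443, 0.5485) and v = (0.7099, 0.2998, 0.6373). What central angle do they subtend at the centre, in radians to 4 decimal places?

u·v = -0.2865; |u| = 1.0000, |v| = 1.0000.
cos θ = (u·v)/(|u||v|) = -0.2865, so θ = 1.8613 rad.

1.8613 rad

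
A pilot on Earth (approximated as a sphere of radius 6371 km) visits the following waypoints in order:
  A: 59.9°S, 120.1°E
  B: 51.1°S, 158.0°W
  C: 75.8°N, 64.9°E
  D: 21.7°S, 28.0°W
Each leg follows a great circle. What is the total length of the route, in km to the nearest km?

34026 km

Leg A→B: central angle 0.7703 rad, distance 4907.9 km.
Leg B→C: central angle 2.6206 rad, distance 16695.6 km.
Leg C→D: central angle 1.9498 rad, distance 12422.1 km.
Total: 4907.9 + 16695.6 + 12422.1 ≈ 34026 km.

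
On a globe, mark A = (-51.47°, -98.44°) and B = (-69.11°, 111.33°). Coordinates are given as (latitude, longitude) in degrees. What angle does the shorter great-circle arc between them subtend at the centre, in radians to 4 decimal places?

1.0027 rad

Let φ₁ = -0.8983 rad, φ₂ = -1.2062 rad, and Δλ = -2.6220 rad.
Haversine: a = sin²(Δφ/2) + cos φ₁ cos φ₂ sin²(Δλ/2) = 0.0235 + (0.6229)(0.3566)(0.9340) = 0.23097.
Central angle c = 2·arcsin(√a) = 1.00267 rad.
So the angular separation is 1.0027 rad.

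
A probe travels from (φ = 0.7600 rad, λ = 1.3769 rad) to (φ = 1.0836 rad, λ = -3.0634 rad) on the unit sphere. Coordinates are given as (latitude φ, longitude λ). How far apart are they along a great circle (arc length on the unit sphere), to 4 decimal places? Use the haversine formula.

1.0268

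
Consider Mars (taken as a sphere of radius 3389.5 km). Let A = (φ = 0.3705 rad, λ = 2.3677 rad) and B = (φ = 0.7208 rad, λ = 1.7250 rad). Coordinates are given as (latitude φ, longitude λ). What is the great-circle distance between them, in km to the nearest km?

2184 km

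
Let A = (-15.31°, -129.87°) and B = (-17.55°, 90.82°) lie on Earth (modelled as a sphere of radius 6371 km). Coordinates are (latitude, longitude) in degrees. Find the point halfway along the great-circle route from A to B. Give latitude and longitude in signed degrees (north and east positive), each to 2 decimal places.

-40.30°, 161.37°

The central angle between A and B is δ = 2.2366 rad.
With f = 0.5, the slerp weights are sin((1−f)δ)/sin δ = 1.1436 and sin(fδ)/sin δ = 1.1436.
Weighted sum of the unit vectors: (1.1436)·(-0.6183,-0.7403,-0.2640) + (1.1436)·(-0.0136,0.9534,-0.3015) = (-0.7227, 0.2437, -0.6468).
Converting back: φ = atan2(z, √(x²+y²)) = -40.30°, λ = atan2(y, x) = 161.37°.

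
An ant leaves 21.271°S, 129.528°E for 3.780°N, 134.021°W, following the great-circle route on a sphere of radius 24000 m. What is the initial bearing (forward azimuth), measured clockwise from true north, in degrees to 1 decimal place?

With φ₁ = -0.3712, φ₂ = 0.0660, Δλ = 1.6834 rad, the forward-azimuth formula gives
θ = atan2( sin Δλ cos φ₂ , cos φ₁ sin φ₂ − sin φ₁ cos φ₂ cos Δλ ) = atan2(0.9915, 0.0208) = 88.80°.
So the initial bearing is 88.8°.

88.8°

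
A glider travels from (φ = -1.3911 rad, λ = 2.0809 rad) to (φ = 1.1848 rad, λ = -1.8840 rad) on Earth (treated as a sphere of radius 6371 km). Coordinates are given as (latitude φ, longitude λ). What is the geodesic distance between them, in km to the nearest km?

18145 km

Let φ₁ = -1.3911 rad, φ₂ = 1.1848 rad, and Δλ = 2.3183 rad.
Haversine: a = sin²(Δφ/2) + cos φ₁ cos φ₂ sin²(Δλ/2) = 0.9221 + (0.1787)(0.3765)(0.8399) = 0.97862.
Central angle c = 2·arcsin(√a) = 2.84814 rad.
Distance = R·c = 6371 × 2.8481 ≈ 18145 km.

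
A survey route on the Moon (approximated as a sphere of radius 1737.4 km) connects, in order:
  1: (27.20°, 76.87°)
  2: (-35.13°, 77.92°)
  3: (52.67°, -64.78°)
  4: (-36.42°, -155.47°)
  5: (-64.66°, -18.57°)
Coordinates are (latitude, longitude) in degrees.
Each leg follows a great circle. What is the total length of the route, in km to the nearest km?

12213 km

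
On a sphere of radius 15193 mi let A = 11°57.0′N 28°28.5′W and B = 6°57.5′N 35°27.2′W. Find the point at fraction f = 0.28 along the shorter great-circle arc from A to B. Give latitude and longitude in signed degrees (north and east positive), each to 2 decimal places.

10.57°, -30.45°

Central angle δ = 0.1484 rad. Interpolating on the sphere with fraction f = 0.28:
P = [sin((1−f)δ)·A + sin(fδ)·B] / sin δ = 0.7213·A + 0.2809·B in Cartesian coordinates,
giving P = (0.8475, -0.4982, 0.1834), i.e. latitude 10.57°, longitude -30.45°.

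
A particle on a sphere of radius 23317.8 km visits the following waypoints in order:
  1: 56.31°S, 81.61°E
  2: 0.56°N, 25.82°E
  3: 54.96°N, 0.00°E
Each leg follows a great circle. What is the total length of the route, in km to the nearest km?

53176 km

Leg 1→2: central angle 1.2622 rad, distance 29431.8 km.
Leg 2→3: central angle 1.0183 rad, distance 23744.7 km.
Total: 29431.8 + 23744.7 ≈ 53176 km.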